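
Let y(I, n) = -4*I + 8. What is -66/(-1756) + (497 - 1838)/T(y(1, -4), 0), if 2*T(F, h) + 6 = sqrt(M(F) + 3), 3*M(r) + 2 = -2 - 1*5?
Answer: 392499/878 ≈ 447.04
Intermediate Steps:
M(r) = -3 (M(r) = -2/3 + (-2 - 1*5)/3 = -2/3 + (-2 - 5)/3 = -2/3 + (1/3)*(-7) = -2/3 - 7/3 = -3)
y(I, n) = 8 - 4*I
T(F, h) = -3 (T(F, h) = -3 + sqrt(-3 + 3)/2 = -3 + sqrt(0)/2 = -3 + (1/2)*0 = -3 + 0 = -3)
-66/(-1756) + (497 - 1838)/T(y(1, -4), 0) = -66/(-1756) + (497 - 1838)/(-3) = -66*(-1/1756) - 1341*(-1/3) = 33/878 + 447 = 392499/878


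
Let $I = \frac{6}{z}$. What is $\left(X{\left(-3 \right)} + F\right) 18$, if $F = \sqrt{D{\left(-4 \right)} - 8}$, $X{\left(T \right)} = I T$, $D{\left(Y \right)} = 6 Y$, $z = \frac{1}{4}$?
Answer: $-1296 + 72 i \sqrt{2} \approx -1296.0 + 101.82 i$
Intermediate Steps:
$z = \frac{1}{4} \approx 0.25$
$I = 24$ ($I = 6 \frac{1}{\frac{1}{4}} = 6 \cdot 4 = 24$)
$X{\left(T \right)} = 24 T$
$F = 4 i \sqrt{2}$ ($F = \sqrt{6 \left(-4\right) - 8} = \sqrt{-24 - 8} = \sqrt{-32} = 4 i \sqrt{2} \approx 5.6569 i$)
$\left(X{\left(-3 \right)} + F\right) 18 = \left(24 \left(-3\right) + 4 i \sqrt{2}\right) 18 = \left(-72 + 4 i \sqrt{2}\right) 18 = -1296 + 72 i \sqrt{2}$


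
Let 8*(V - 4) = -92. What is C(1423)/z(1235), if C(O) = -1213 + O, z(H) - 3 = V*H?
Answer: -140/6173 ≈ -0.022679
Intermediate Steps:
V = -15/2 (V = 4 + (1/8)*(-92) = 4 - 23/2 = -15/2 ≈ -7.5000)
z(H) = 3 - 15*H/2
C(1423)/z(1235) = (-1213 + 1423)/(3 - 15/2*1235) = 210/(3 - 18525/2) = 210/(-18519/2) = 210*(-2/18519) = -140/6173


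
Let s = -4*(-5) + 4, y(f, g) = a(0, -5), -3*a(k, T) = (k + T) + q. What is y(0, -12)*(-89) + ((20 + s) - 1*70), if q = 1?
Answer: -434/3 ≈ -144.67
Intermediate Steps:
a(k, T) = -⅓ - T/3 - k/3 (a(k, T) = -((k + T) + 1)/3 = -((T + k) + 1)/3 = -(1 + T + k)/3 = -⅓ - T/3 - k/3)
y(f, g) = 4/3 (y(f, g) = -⅓ - ⅓*(-5) - ⅓*0 = -⅓ + 5/3 + 0 = 4/3)
s = 24 (s = 20 + 4 = 24)
y(0, -12)*(-89) + ((20 + s) - 1*70) = (4/3)*(-89) + ((20 + 24) - 1*70) = -356/3 + (44 - 70) = -356/3 - 26 = -434/3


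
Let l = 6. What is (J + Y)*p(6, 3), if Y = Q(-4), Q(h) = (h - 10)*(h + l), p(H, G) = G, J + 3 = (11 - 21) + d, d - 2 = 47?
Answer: 24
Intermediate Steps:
d = 49 (d = 2 + 47 = 49)
J = 36 (J = -3 + ((11 - 21) + 49) = -3 + (-10 + 49) = -3 + 39 = 36)
Q(h) = (-10 + h)*(6 + h) (Q(h) = (h - 10)*(h + 6) = (-10 + h)*(6 + h))
Y = -28 (Y = -60 + (-4)² - 4*(-4) = -60 + 16 + 16 = -28)
(J + Y)*p(6, 3) = (36 - 28)*3 = 8*3 = 24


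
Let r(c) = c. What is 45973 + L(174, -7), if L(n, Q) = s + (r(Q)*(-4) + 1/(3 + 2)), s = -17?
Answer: 229921/5 ≈ 45984.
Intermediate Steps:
L(n, Q) = -84/5 - 4*Q (L(n, Q) = -17 + (Q*(-4) + 1/(3 + 2)) = -17 + (-4*Q + 1/5) = -17 + (-4*Q + ⅕) = -17 + (⅕ - 4*Q) = -84/5 - 4*Q)
45973 + L(174, -7) = 45973 + (-84/5 - 4*(-7)) = 45973 + (-84/5 + 28) = 45973 + 56/5 = 229921/5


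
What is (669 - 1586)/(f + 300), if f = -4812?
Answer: 917/4512 ≈ 0.20324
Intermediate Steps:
(669 - 1586)/(f + 300) = (669 - 1586)/(-4812 + 300) = -917/(-4512) = -917*(-1/4512) = 917/4512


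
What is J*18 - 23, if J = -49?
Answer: -905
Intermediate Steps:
J*18 - 23 = -49*18 - 23 = -882 - 23 = -905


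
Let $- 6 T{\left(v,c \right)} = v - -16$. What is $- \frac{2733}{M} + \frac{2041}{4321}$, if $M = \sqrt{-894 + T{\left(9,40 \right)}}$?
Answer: $\frac{2041}{4321} + \frac{2733 i \sqrt{32334}}{5389} \approx 0.47234 + 91.193 i$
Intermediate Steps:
$T{\left(v,c \right)} = - \frac{8}{3} - \frac{v}{6}$ ($T{\left(v,c \right)} = - \frac{v - -16}{6} = - \frac{v + 16}{6} = - \frac{16 + v}{6} = - \frac{8}{3} - \frac{v}{6}$)
$M = \frac{i \sqrt{32334}}{6}$ ($M = \sqrt{-894 - \frac{25}{6}} = \sqrt{- \frac{5389}{6}} = \frac{i \sqrt{32334}}{6} \approx 29.969 i$)
$- \frac{2733}{M} + \frac{2041}{4321} = - \frac{2733}{\frac{1}{6} i \sqrt{32334}} + \frac{2041}{4321} = - 2733 \left(- \frac{i \sqrt{32334}}{5389}\right) + 2041 \cdot \frac{1}{4321} = \frac{2733 i \sqrt{32334}}{5389} + \frac{2041}{4321} = \frac{2041}{4321} + \frac{2733 i \sqrt{32334}}{5389}$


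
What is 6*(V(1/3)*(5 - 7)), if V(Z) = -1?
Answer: 12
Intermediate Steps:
6*(V(1/3)*(5 - 7)) = 6*(-(5 - 7)) = 6*(-1*(-2)) = 6*2 = 12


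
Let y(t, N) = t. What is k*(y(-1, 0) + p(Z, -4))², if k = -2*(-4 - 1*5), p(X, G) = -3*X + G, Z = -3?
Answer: 288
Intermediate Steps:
p(X, G) = G - 3*X
k = 18 (k = -2*(-4 - 5) = -2*(-9) = 18)
k*(y(-1, 0) + p(Z, -4))² = 18*(-1 + (-4 - 3*(-3)))² = 18*(-1 + (-4 + 9))² = 18*(-1 + 5)² = 18*4² = 18*16 = 288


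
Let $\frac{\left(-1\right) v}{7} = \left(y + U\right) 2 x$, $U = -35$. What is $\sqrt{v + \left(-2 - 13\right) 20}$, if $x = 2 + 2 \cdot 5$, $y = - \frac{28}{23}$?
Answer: $\frac{2 \sqrt{765003}}{23} \approx 76.056$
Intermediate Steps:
$y = - \frac{28}{23}$ ($y = \left(-28\right) \frac{1}{23} = - \frac{28}{23} \approx -1.2174$)
$x = 12$ ($x = 2 + 10 = 12$)
$v = \frac{139944}{23}$ ($v = - 7 \left(- \frac{28}{23} - 35\right) 2 \cdot 12 = - 7 \left(\left(- \frac{833}{23}\right) 24\right) = \left(-7\right) \left(- \frac{19992}{23}\right) = \frac{139944}{23} \approx 6084.5$)
$\sqrt{v + \left(-2 - 13\right) 20} = \sqrt{\frac{139944}{23} + \left(-2 - 13\right) 20} = \sqrt{\frac{139944}{23} - 300} = \sqrt{\frac{133044}{23}} = \frac{2 \sqrt{765003}}{23}$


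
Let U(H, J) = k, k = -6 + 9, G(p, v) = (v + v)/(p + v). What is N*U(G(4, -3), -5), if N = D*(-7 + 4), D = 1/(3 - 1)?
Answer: -9/2 ≈ -4.5000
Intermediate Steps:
G(p, v) = 2*v/(p + v) (G(p, v) = (2*v)/(p + v) = 2*v/(p + v))
k = 3
D = ½ (D = 1/2 = ½ ≈ 0.50000)
N = -3/2 (N = (-7 + 4)/2 = (½)*(-3) = -3/2 ≈ -1.5000)
U(H, J) = 3
N*U(G(4, -3), -5) = -3/2*3 = -9/2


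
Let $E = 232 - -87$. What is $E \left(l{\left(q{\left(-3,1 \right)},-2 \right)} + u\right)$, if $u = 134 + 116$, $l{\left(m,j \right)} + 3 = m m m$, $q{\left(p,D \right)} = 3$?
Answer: $87406$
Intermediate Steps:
$l{\left(m,j \right)} = -3 + m^{3}$ ($l{\left(m,j \right)} = -3 + m m m = -3 + m^{2} m = -3 + m^{3}$)
$u = 250$
$E = 319$ ($E = 232 + 87 = 319$)
$E \left(l{\left(q{\left(-3,1 \right)},-2 \right)} + u\right) = 319 \left(\left(-3 + 3^{3}\right) + 250\right) = 319 \left(\left(-3 + 27\right) + 250\right) = 319 \left(24 + 250\right) = 319 \cdot 274 = 87406$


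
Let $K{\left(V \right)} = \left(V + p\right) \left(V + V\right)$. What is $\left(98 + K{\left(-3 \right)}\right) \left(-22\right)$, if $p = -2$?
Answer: $-2816$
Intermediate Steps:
$K{\left(V \right)} = 2 V \left(-2 + V\right)$ ($K{\left(V \right)} = \left(V - 2\right) \left(V + V\right) = \left(-2 + V\right) 2 V = 2 V \left(-2 + V\right)$)
$\left(98 + K{\left(-3 \right)}\right) \left(-22\right) = \left(98 + 2 \left(-3\right) \left(-2 - 3\right)\right) \left(-22\right) = \left(98 + 2 \left(-3\right) \left(-5\right)\right) \left(-22\right) = \left(98 + 30\right) \left(-22\right) = 128 \left(-22\right) = -2816$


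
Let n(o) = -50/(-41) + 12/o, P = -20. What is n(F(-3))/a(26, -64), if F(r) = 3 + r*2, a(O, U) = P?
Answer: 57/410 ≈ 0.13902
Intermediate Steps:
a(O, U) = -20
F(r) = 3 + 2*r
n(o) = 50/41 + 12/o (n(o) = -50*(-1/41) + 12/o = 50/41 + 12/o)
n(F(-3))/a(26, -64) = (50/41 + 12/(3 + 2*(-3)))/(-20) = (50/41 + 12/(3 - 6))*(-1/20) = (50/41 + 12/(-3))*(-1/20) = (50/41 + 12*(-⅓))*(-1/20) = (50/41 - 4)*(-1/20) = -114/41*(-1/20) = 57/410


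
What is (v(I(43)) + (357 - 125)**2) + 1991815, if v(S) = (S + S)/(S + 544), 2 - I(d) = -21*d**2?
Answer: 80547113287/39375 ≈ 2.0456e+6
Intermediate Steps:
I(d) = 2 + 21*d**2 (I(d) = 2 - (-21)*d**2 = 2 + 21*d**2)
v(S) = 2*S/(544 + S) (v(S) = (2*S)/(544 + S) = 2*S/(544 + S))
(v(I(43)) + (357 - 125)**2) + 1991815 = (2*(2 + 21*43**2)/(544 + (2 + 21*43**2)) + (357 - 125)**2) + 1991815 = (2*(2 + 21*1849)/(544 + (2 + 21*1849)) + 232**2) + 1991815 = (2*(2 + 38829)/(544 + (2 + 38829)) + 53824) + 1991815 = (2*38831/(544 + 38831) + 53824) + 1991815 = (2*38831/39375 + 53824) + 1991815 = (2*38831*(1/39375) + 53824) + 1991815 = (77662/39375 + 53824) + 1991815 = 2119397662/39375 + 1991815 = 80547113287/39375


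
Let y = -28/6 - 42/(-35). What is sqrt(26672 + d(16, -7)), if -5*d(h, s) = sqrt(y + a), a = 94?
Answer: sqrt(6001200 - 3*sqrt(20370))/15 ≈ 163.31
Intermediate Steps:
y = -52/15 (y = -28*1/6 - 42*(-1/35) = -14/3 + 6/5 = -52/15 ≈ -3.4667)
d(h, s) = -sqrt(20370)/75 (d(h, s) = -sqrt(-52/15 + 94)/5 = -sqrt(20370)/75)
sqrt(26672 + d(16, -7)) = sqrt(26672 - sqrt(20370)/75)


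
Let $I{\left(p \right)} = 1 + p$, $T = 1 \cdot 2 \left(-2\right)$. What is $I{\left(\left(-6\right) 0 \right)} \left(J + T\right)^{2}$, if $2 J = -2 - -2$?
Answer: $16$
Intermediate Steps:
$T = -4$ ($T = 2 \left(-2\right) = -4$)
$J = 0$ ($J = \frac{-2 - -2}{2} = \frac{-2 + 2}{2} = \frac{1}{2} \cdot 0 = 0$)
$I{\left(\left(-6\right) 0 \right)} \left(J + T\right)^{2} = \left(1 - 0\right) \left(0 - 4\right)^{2} = \left(1 + 0\right) \left(-4\right)^{2} = 1 \cdot 16 = 16$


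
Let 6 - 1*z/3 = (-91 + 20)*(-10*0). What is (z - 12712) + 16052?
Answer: 3358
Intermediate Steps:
z = 18 (z = 18 - 3*(-91 + 20)*(-10*0) = 18 - (-213)*0 = 18 - 3*0 = 18 + 0 = 18)
(z - 12712) + 16052 = (18 - 12712) + 16052 = -12694 + 16052 = 3358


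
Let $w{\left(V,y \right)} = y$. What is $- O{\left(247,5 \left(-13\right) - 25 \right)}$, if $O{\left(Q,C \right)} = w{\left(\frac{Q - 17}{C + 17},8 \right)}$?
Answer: $-8$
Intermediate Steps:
$O{\left(Q,C \right)} = 8$
$- O{\left(247,5 \left(-13\right) - 25 \right)} = \left(-1\right) 8 = -8$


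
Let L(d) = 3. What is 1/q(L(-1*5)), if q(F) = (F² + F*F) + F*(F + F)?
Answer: 1/36 ≈ 0.027778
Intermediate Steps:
q(F) = 4*F² (q(F) = (F² + F²) + F*(2*F) = 2*F² + 2*F² = 4*F²)
1/q(L(-1*5)) = 1/(4*3²) = 1/(4*9) = 1/36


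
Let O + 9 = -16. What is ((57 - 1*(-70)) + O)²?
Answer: 10404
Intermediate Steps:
O = -25 (O = -9 - 16 = -25)
((57 - 1*(-70)) + O)² = ((57 - 1*(-70)) - 25)² = ((57 + 70) - 25)² = (127 - 25)² = 102² = 10404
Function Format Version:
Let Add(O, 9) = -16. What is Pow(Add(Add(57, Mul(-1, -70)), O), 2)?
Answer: 10404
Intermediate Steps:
O = -25 (O = Add(-9, -16) = -25)
Pow(Add(Add(57, Mul(-1, -70)), O), 2) = Pow(Add(Add(57, Mul(-1, -70)), -25), 2) = Pow(Add(Add(57, 70), -25), 2) = Pow(Add(127, -25), 2) = Pow(102, 2) = 10404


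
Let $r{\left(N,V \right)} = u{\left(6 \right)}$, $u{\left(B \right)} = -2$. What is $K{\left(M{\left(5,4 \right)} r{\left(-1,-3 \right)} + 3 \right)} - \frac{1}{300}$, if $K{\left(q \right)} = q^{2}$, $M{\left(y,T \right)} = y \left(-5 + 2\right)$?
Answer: $\frac{326699}{300} \approx 1089.0$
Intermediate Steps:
$r{\left(N,V \right)} = -2$
$M{\left(y,T \right)} = - 3 y$ ($M{\left(y,T \right)} = y \left(-3\right) = - 3 y$)
$K{\left(M{\left(5,4 \right)} r{\left(-1,-3 \right)} + 3 \right)} - \frac{1}{300} = \left(\left(-3\right) 5 \left(-2\right) + 3\right)^{2} - \frac{1}{300} = \left(\left(-15\right) \left(-2\right) + 3\right)^{2} - \frac{1}{300} = \left(30 + 3\right)^{2} - \frac{1}{300} = 33^{2} - \frac{1}{300} = 1089 - \frac{1}{300} = \frac{326699}{300}$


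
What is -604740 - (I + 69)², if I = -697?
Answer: -999124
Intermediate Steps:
-604740 - (I + 69)² = -604740 - (-697 + 69)² = -604740 - 1*(-628)² = -604740 - 1*394384 = -604740 - 394384 = -999124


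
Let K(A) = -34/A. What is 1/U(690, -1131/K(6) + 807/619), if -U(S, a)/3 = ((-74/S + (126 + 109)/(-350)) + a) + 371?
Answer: -16942030/29027454767 ≈ -0.00058366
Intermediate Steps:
U(S, a) = -77769/70 - 3*a + 222/S (U(S, a) = -3*(((-74/S + (126 + 109)/(-350)) + a) + 371) = -3*(((-74/S + 235*(-1/350)) + a) + 371) = -3*(((-74/S - 47/70) + a) + 371) = -3*(((-47/70 - 74/S) + a) + 371) = -3*((-47/70 + a - 74/S) + 371) = -3*(25923/70 + a - 74/S) = -77769/70 - 3*a + 222/S)
1/U(690, -1131/K(6) + 807/619) = 1/(-77769/70 - 3*(-1131/((-34/6)) + 807/619) + 222/690) = 1/(-77769/70 - 3*(-1131/((-34*⅙)) + 807*(1/619)) + 222*(1/690)) = 1/(-77769/70 - 3*(-1131/(-17/3) + 807/619) + 37/115) = 1/(-77769/70 - 3*(-1131*(-3/17) + 807/619) + 37/115) = 1/(-77769/70 - 3*(3393/17 + 807/619) + 37/115) = 1/(-77769/70 - 3*2113986/10523 + 37/115) = 1/(-77769/70 - 6341958/10523 + 37/115) = 1/(-29027454767/16942030) = -16942030/29027454767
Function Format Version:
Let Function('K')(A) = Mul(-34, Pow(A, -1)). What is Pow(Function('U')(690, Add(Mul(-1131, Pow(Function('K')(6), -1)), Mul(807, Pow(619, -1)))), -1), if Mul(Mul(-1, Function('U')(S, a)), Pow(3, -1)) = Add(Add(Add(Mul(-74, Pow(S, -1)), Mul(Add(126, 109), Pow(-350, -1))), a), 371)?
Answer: Rational(-16942030, 29027454767) ≈ -0.00058366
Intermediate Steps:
Function('U')(S, a) = Add(Rational(-77769, 70), Mul(-3, a), Mul(222, Pow(S, -1))) (Function('U')(S, a) = Mul(-3, Add(Add(Add(Mul(-74, Pow(S, -1)), Mul(Add(126, 109), Pow(-350, -1))), a), 371)) = Mul(-3, Add(Add(Add(Mul(-74, Pow(S, -1)), Mul(235, Rational(-1, 350))), a), 371)) = Mul(-3, Add(Add(Add(Mul(-74, Pow(S, -1)), Rational(-47, 70)), a), 371)) = Mul(-3, Add(Add(Add(Rational(-47, 70), Mul(-74, Pow(S, -1))), a), 371)) = Mul(-3, Add(Add(Rational(-47, 70), a, Mul(-74, Pow(S, -1))), 371)) = Mul(-3, Add(Rational(25923, 70), a, Mul(-74, Pow(S, -1)))) = Add(Rational(-77769, 70), Mul(-3, a), Mul(222, Pow(S, -1))))
Pow(Function('U')(690, Add(Mul(-1131, Pow(Function('K')(6), -1)), Mul(807, Pow(619, -1)))), -1) = Pow(Add(Rational(-77769, 70), Mul(-3, Add(Mul(-1131, Pow(Mul(-34, Pow(6, -1)), -1)), Mul(807, Pow(619, -1)))), Mul(222, Pow(690, -1))), -1) = Pow(Add(Rational(-77769, 70), Mul(-3, Add(Mul(-1131, Pow(Mul(-34, Rational(1, 6)), -1)), Mul(807, Rational(1, 619)))), Mul(222, Rational(1, 690))), -1) = Pow(Add(Rational(-77769, 70), Mul(-3, Add(Mul(-1131, Pow(Rational(-17, 3), -1)), Rational(807, 619))), Rational(37, 115)), -1) = Pow(Add(Rational(-77769, 70), Mul(-3, Add(Mul(-1131, Rational(-3, 17)), Rational(807, 619))), Rational(37, 115)), -1) = Pow(Add(Rational(-77769, 70), Mul(-3, Add(Rational(3393, 17), Rational(807, 619))), Rational(37, 115)), -1) = Pow(Add(Rational(-77769, 70), Mul(-3, Rational(2113986, 10523)), Rational(37, 115)), -1) = Pow(Add(Rational(-77769, 70), Rational(-6341958, 10523), Rational(37, 115)), -1) = Pow(Rational(-29027454767, 16942030), -1) = Rational(-16942030, 29027454767)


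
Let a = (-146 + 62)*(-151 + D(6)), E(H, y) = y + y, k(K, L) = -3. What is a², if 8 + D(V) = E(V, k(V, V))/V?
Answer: 180633600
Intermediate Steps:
E(H, y) = 2*y
D(V) = -8 - 6/V (D(V) = -8 + (2*(-3))/V = -8 - 6/V)
a = 13440 (a = (-146 + 62)*(-151 + (-8 - 6/6)) = -84*(-151 + (-8 - 6*⅙)) = -84*(-151 + (-8 - 1)) = -84*(-151 - 9) = -84*(-160) = 13440)
a² = 13440² = 180633600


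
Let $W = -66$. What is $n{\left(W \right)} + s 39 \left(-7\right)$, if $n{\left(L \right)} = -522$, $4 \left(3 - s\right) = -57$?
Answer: $- \frac{20925}{4} \approx -5231.3$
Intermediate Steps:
$s = \frac{69}{4}$ ($s = 3 - - \frac{57}{4} = 3 + \frac{57}{4} = \frac{69}{4} \approx 17.25$)
$n{\left(W \right)} + s 39 \left(-7\right) = -522 + \frac{69}{4} \cdot 39 \left(-7\right) = -522 + \frac{2691}{4} \left(-7\right) = -522 - \frac{18837}{4} = - \frac{20925}{4}$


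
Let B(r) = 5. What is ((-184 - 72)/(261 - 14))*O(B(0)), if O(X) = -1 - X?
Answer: 1536/247 ≈ 6.2186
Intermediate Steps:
((-184 - 72)/(261 - 14))*O(B(0)) = ((-184 - 72)/(261 - 14))*(-1 - 1*5) = (-256/247)*(-1 - 5) = -256*1/247*(-6) = -256/247*(-6) = 1536/247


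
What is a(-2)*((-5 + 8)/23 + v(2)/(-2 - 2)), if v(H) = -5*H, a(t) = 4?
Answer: 242/23 ≈ 10.522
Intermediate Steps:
a(-2)*((-5 + 8)/23 + v(2)/(-2 - 2)) = 4*((-5 + 8)/23 + (-5*2)/(-2 - 2)) = 4*(3*(1/23) - 10/(-4)) = 4*(3/23 - 10*(-¼)) = 4*(3/23 + 5/2) = 4*(121/46) = 242/23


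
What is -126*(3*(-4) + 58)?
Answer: -5796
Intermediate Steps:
-126*(3*(-4) + 58) = -126*(-12 + 58) = -126*46 = -5796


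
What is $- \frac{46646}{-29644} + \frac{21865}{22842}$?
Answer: $\frac{214206749}{84641031} \approx 2.5308$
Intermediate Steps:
$- \frac{46646}{-29644} + \frac{21865}{22842} = \left(-46646\right) \left(- \frac{1}{29644}\right) + 21865 \cdot \frac{1}{22842} = \frac{23323}{14822} + \frac{21865}{22842} = \frac{214206749}{84641031}$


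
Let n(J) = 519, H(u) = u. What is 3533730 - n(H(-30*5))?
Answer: 3533211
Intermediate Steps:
3533730 - n(H(-30*5)) = 3533730 - 1*519 = 3533730 - 519 = 3533211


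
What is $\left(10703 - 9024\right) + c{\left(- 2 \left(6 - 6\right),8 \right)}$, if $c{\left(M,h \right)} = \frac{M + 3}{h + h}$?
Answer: $\frac{26867}{16} \approx 1679.2$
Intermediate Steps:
$c{\left(M,h \right)} = \frac{3 + M}{2 h}$
$\left(10703 - 9024\right) + c{\left(- 2 \left(6 - 6\right),8 \right)} = \left(10703 - 9024\right) + \frac{3 - 2 \left(6 - 6\right)}{2 \cdot 8} = 1679 + \frac{1}{2} \cdot \frac{1}{8} \left(3 - 0\right) = 1679 + \frac{1}{2} \cdot \frac{1}{8} \left(3 + 0\right) = 1679 + \frac{1}{2} \cdot \frac{1}{8} \cdot 3 = 1679 + \frac{3}{16} = \frac{26867}{16}$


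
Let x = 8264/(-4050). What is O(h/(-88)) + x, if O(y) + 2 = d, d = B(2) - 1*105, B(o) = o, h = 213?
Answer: -216757/2025 ≈ -107.04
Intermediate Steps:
d = -103 (d = 2 - 1*105 = 2 - 105 = -103)
O(y) = -105 (O(y) = -2 - 103 = -105)
x = -4132/2025 (x = 8264*(-1/4050) = -4132/2025 ≈ -2.0405)
O(h/(-88)) + x = -105 - 4132/2025 = -216757/2025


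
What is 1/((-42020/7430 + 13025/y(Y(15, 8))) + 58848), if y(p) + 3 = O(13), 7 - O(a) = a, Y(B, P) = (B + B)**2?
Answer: 6687/383801183 ≈ 1.7423e-5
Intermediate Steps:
Y(B, P) = 4*B**2 (Y(B, P) = (2*B)**2 = 4*B**2)
O(a) = 7 - a
y(p) = -9 (y(p) = -3 + (7 - 1*13) = -3 + (7 - 13) = -3 - 6 = -9)
1/((-42020/7430 + 13025/y(Y(15, 8))) + 58848) = 1/((-42020/7430 + 13025/(-9)) + 58848) = 1/((-42020*1/7430 + 13025*(-1/9)) + 58848) = 1/((-4202/743 - 13025/9) + 58848) = 1/(-9715393/6687 + 58848) = 1/(383801183/6687) = 6687/383801183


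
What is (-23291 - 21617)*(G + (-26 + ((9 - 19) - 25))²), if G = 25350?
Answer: -1305520468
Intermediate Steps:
(-23291 - 21617)*(G + (-26 + ((9 - 19) - 25))²) = (-23291 - 21617)*(25350 + (-26 + ((9 - 19) - 25))²) = -44908*(25350 + (-26 + (-10 - 25))²) = -44908*(25350 + (-26 - 35)²) = -44908*(25350 + (-61)²) = -44908*(25350 + 3721) = -44908*29071 = -1305520468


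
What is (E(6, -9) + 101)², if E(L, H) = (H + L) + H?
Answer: 7921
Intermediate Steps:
E(L, H) = L + 2*H
(E(6, -9) + 101)² = ((6 + 2*(-9)) + 101)² = ((6 - 18) + 101)² = (-12 + 101)² = 89² = 7921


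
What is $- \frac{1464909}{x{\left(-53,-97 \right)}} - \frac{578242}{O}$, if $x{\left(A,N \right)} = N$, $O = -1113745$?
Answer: $\frac{1631591163679}{108033265} \approx 15103.0$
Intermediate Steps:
$- \frac{1464909}{x{\left(-53,-97 \right)}} - \frac{578242}{O} = - \frac{1464909}{-97} - \frac{578242}{-1113745} = \left(-1464909\right) \left(- \frac{1}{97}\right) - - \frac{578242}{1113745} = \frac{1464909}{97} + \frac{578242}{1113745} = \frac{1631591163679}{108033265}$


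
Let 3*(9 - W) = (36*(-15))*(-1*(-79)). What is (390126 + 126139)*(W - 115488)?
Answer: -52276477635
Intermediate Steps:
W = 14229 (W = 9 - 36*(-15)*(-1*(-79))/3 = 9 - (-180)*79 = 9 - 1/3*(-42660) = 9 + 14220 = 14229)
(390126 + 126139)*(W - 115488) = (390126 + 126139)*(14229 - 115488) = 516265*(-101259) = -52276477635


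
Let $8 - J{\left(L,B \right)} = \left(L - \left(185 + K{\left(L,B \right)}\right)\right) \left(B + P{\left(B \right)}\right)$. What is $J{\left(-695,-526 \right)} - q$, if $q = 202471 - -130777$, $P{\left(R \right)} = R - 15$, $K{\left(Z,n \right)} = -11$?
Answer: $-1260463$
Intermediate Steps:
$P{\left(R \right)} = -15 + R$
$J{\left(L,B \right)} = 8 - \left(-174 + L\right) \left(-15 + 2 B\right)$ ($J{\left(L,B \right)} = 8 - \left(L - 174\right) \left(B + \left(-15 + B\right)\right) = 8 - \left(L + \left(-185 + 11\right)\right) \left(-15 + 2 B\right) = 8 - \left(L - 174\right) \left(-15 + 2 B\right) = 8 - \left(-174 + L\right) \left(-15 + 2 B\right)$)
$q = 333248$ ($q = 202471 + 130777 = 333248$)
$J{\left(-695,-526 \right)} - q = \left(-2602 + 348 \left(-526\right) - \left(-526\right) \left(-695\right) - - 695 \left(-15 - 526\right)\right) - 333248 = \left(-2602 - 183048 - 365570 - \left(-695\right) \left(-541\right)\right) - 333248 = \left(-2602 - 183048 - 365570 - 375995\right) - 333248 = -927215 - 333248 = -1260463$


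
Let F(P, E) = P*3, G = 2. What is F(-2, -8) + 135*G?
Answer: 264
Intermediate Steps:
F(P, E) = 3*P
F(-2, -8) + 135*G = 3*(-2) + 135*2 = -6 + 270 = 264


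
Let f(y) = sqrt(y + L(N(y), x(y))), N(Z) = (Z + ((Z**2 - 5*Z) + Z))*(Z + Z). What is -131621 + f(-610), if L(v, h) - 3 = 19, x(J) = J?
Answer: -131621 + 14*I*sqrt(3) ≈ -1.3162e+5 + 24.249*I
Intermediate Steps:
N(Z) = 2*Z*(Z**2 - 3*Z) (N(Z) = (Z + (Z**2 - 4*Z))*(2*Z) = (Z**2 - 3*Z)*(2*Z) = 2*Z*(Z**2 - 3*Z))
L(v, h) = 22 (L(v, h) = 3 + 19 = 22)
f(y) = sqrt(22 + y) (f(y) = sqrt(y + 22) = sqrt(22 + y))
-131621 + f(-610) = -131621 + sqrt(22 - 610) = -131621 + sqrt(-588) = -131621 + 14*I*sqrt(3)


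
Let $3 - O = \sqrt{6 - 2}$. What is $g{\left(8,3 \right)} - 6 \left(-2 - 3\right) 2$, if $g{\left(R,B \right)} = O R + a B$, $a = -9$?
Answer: $-1140$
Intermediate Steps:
$O = 1$ ($O = 3 - \sqrt{6 - 2} = 3 - \sqrt{4} = 3 - 2 = 1$)
$g{\left(R,B \right)} = R - 9 B$ ($g{\left(R,B \right)} = 1 R - 9 B = R - 9 B$)
$g{\left(8,3 \right)} - 6 \left(-2 - 3\right) 2 = \left(8 - 27\right) - 6 \left(-2 - 3\right) 2 = - 19 \left(-6\right) \left(-5\right) 2 = - 19 \cdot 30 \cdot 2 = \left(-19\right) 60 = -1140$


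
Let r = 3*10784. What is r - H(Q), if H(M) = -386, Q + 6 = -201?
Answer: 32738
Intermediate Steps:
Q = -207 (Q = -6 - 201 = -207)
r = 32352
r - H(Q) = 32352 - 1*(-386) = 32352 + 386 = 32738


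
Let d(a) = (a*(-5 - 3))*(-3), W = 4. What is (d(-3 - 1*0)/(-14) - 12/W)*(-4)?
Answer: -60/7 ≈ -8.5714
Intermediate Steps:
d(a) = 24*a (d(a) = (a*(-8))*(-3) = -8*a*(-3) = 24*a)
(d(-3 - 1*0)/(-14) - 12/W)*(-4) = ((24*(-3 - 1*0))/(-14) - 12/4)*(-4) = ((24*(-3 + 0))*(-1/14) - 12*¼)*(-4) = ((24*(-3))*(-1/14) - 3)*(-4) = (-72*(-1/14) - 3)*(-4) = (36/7 - 3)*(-4) = (15/7)*(-4) = -60/7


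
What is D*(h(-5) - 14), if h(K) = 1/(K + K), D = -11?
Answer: 1551/10 ≈ 155.10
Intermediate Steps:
h(K) = 1/(2*K)
D*(h(-5) - 14) = -11*((½)/(-5) - 14) = -11*((½)*(-⅕) - 14) = -11*(-⅒ - 14) = -11*(-141/10) = 1551/10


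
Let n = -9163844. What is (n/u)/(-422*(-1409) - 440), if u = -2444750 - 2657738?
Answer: 2290961/757921016276 ≈ 3.0227e-6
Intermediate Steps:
u = -5102488
(n/u)/(-422*(-1409) - 440) = (-9163844/(-5102488))/(-422*(-1409) - 440) = (-9163844*(-1/5102488))/(594598 - 440) = (2290961/1275622)/594158 = (2290961/1275622)*(1/594158) = 2290961/757921016276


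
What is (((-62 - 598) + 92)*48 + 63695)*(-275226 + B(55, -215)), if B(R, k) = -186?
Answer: -10033534572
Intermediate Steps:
(((-62 - 598) + 92)*48 + 63695)*(-275226 + B(55, -215)) = (((-62 - 598) + 92)*48 + 63695)*(-275226 - 186) = ((-660 + 92)*48 + 63695)*(-275412) = (-568*48 + 63695)*(-275412) = (-27264 + 63695)*(-275412) = 36431*(-275412) = -10033534572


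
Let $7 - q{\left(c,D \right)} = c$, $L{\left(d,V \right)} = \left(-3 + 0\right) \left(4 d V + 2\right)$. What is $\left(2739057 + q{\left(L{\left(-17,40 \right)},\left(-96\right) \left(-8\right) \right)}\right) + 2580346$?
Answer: $5311256$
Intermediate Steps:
$L{\left(d,V \right)} = -6 - 12 V d$ ($L{\left(d,V \right)} = - 3 \left(4 V d + 2\right) = - 3 \left(2 + 4 V d\right) = -6 - 12 V d$)
$q{\left(c,D \right)} = 7 - c$
$\left(2739057 + q{\left(L{\left(-17,40 \right)},\left(-96\right) \left(-8\right) \right)}\right) + 2580346 = \left(2739057 + \left(7 - \left(-6 - 480 \left(-17\right)\right)\right)\right) + 2580346 = \left(2739057 + \left(7 - \left(-6 + 8160\right)\right)\right) + 2580346 = \left(2739057 + \left(7 - 8154\right)\right) + 2580346 = \left(2739057 - 8147\right) + 2580346 = 2730910 + 2580346 = 5311256$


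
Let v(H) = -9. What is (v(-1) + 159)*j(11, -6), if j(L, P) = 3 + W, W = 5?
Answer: 1200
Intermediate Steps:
j(L, P) = 8 (j(L, P) = 3 + 5 = 8)
(v(-1) + 159)*j(11, -6) = (-9 + 159)*8 = 150*8 = 1200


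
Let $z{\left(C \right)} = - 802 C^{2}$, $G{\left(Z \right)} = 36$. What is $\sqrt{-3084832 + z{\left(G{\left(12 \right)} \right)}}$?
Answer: $8 i \sqrt{64441} \approx 2030.8 i$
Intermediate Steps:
$\sqrt{-3084832 + z{\left(G{\left(12 \right)} \right)}} = \sqrt{-3084832 - 802 \cdot 36^{2}} = \sqrt{-3084832 - 1039392} = \sqrt{-4124224} = 8 i \sqrt{64441}$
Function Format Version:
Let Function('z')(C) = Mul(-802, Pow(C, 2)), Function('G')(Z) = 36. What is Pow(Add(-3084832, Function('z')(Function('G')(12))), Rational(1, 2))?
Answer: Mul(8, I, Pow(64441, Rational(1, 2))) ≈ Mul(2030.8, I)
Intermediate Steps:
Pow(Add(-3084832, Function('z')(Function('G')(12))), Rational(1, 2)) = Pow(Add(-3084832, Mul(-802, Pow(36, 2))), Rational(1, 2)) = Pow(Add(-3084832, Mul(-802, 1296)), Rational(1, 2)) = Pow(Add(-3084832, -1039392), Rational(1, 2)) = Pow(-4124224, Rational(1, 2)) = Mul(8, I, Pow(64441, Rational(1, 2)))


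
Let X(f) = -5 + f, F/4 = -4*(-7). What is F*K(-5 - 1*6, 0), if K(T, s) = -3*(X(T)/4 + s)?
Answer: 1344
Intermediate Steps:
F = 112 (F = 4*(-4*(-7)) = 4*28 = 112)
K(T, s) = 15/4 - 3*s - 3*T/4 (K(T, s) = -3*((-5 + T)/4 + s) = -3*((-5 + T)*(1/4) + s) = -3*((-5/4 + T/4) + s) = -3*(-5/4 + s + T/4) = 15/4 - 3*s - 3*T/4)
F*K(-5 - 1*6, 0) = 112*(15/4 - 3*0 - 3*(-5 - 1*6)/4) = 112*(15/4 + 0 - 3*(-5 - 6)/4) = 112*(15/4 + 0 - 3/4*(-11)) = 112*(15/4 + 0 + 33/4) = 112*12 = 1344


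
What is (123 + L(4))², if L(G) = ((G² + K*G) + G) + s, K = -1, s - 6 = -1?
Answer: 20736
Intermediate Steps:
s = 5 (s = 6 - 1 = 5)
L(G) = 5 + G² (L(G) = ((G² - G) + G) + 5 = G² + 5 = 5 + G²)
(123 + L(4))² = (123 + (5 + 4²))² = (123 + (5 + 16))² = (123 + 21)² = 144² = 20736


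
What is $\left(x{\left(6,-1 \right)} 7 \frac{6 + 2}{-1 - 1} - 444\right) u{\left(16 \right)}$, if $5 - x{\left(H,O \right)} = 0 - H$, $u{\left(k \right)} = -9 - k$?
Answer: $18800$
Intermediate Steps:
$x{\left(H,O \right)} = 5 + H$ ($x{\left(H,O \right)} = 5 - \left(0 - H\right) = 5 - - H = 5 + H$)
$\left(x{\left(6,-1 \right)} 7 \frac{6 + 2}{-1 - 1} - 444\right) u{\left(16 \right)} = \left(\left(5 + 6\right) 7 \frac{6 + 2}{-1 - 1} - 444\right) \left(-9 - 16\right) = \left(11 \cdot 7 \frac{8}{-2} - 444\right) \left(-9 - 16\right) = \left(77 \cdot 8 \left(- \frac{1}{2}\right) - 444\right) \left(-25\right) = \left(77 \left(-4\right) - 444\right) \left(-25\right) = \left(-308 - 444\right) \left(-25\right) = \left(-752\right) \left(-25\right) = 18800$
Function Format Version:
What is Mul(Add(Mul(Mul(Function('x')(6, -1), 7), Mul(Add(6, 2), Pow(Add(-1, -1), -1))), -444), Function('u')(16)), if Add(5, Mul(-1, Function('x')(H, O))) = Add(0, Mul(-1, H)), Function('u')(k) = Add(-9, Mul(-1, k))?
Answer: 18800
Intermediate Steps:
Function('x')(H, O) = Add(5, H) (Function('x')(H, O) = Add(5, Mul(-1, Add(0, Mul(-1, H)))) = Add(5, Mul(-1, Mul(-1, H))) = Add(5, H))
Mul(Add(Mul(Mul(Function('x')(6, -1), 7), Mul(Add(6, 2), Pow(Add(-1, -1), -1))), -444), Function('u')(16)) = Mul(Add(Mul(Mul(Add(5, 6), 7), Mul(Add(6, 2), Pow(Add(-1, -1), -1))), -444), Add(-9, Mul(-1, 16))) = Mul(Add(Mul(Mul(11, 7), Mul(8, Pow(-2, -1))), -444), Add(-9, -16)) = Mul(Add(Mul(77, Mul(8, Rational(-1, 2))), -444), -25) = Mul(Add(Mul(77, -4), -444), -25) = Mul(Add(-308, -444), -25) = Mul(-752, -25) = 18800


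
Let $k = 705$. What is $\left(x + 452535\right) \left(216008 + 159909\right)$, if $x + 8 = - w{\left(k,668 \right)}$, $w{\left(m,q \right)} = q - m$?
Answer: $170126501188$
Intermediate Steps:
$x = 29$ ($x = -8 - \left(668 - 705\right) = -8 - -37 = -8 + 37 = 29$)
$\left(x + 452535\right) \left(216008 + 159909\right) = \left(29 + 452535\right) \left(216008 + 159909\right) = 452564 \cdot 375917 = 170126501188$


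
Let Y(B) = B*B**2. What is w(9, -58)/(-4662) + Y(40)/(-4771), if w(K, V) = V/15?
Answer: -2237621641/166818015 ≈ -13.414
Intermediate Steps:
Y(B) = B**3
w(K, V) = V/15 (w(K, V) = V*(1/15) = V/15)
w(9, -58)/(-4662) + Y(40)/(-4771) = ((1/15)*(-58))/(-4662) + 40**3/(-4771) = -58/15*(-1/4662) + 64000*(-1/4771) = 29/34965 - 64000/4771 = -2237621641/166818015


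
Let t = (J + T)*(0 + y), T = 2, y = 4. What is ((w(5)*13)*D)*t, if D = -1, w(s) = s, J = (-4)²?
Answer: -4680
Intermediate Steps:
J = 16
t = 72 (t = (16 + 2)*(0 + 4) = 18*4 = 72)
((w(5)*13)*D)*t = ((5*13)*(-1))*72 = (65*(-1))*72 = -65*72 = -4680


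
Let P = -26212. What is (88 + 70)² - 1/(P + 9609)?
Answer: 414477293/16603 ≈ 24964.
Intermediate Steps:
(88 + 70)² - 1/(P + 9609) = (88 + 70)² - 1/(-26212 + 9609) = 158² - 1/(-16603) = 24964 - 1*(-1/16603) = 24964 + 1/16603 = 414477293/16603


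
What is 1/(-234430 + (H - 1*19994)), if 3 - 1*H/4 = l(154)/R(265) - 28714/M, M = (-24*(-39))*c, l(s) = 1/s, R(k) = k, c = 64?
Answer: -152792640/38871988188071 ≈ -3.9307e-6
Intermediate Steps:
M = 59904 (M = -24*(-39)*64 = 936*64 = 59904)
H = 2126451289/152792640 (H = 12 - 4*(1/(154*265) - 28714/59904) = 12 - 4*((1/154)*(1/265) - 28714*1/59904) = 12 - 4*(1/40810 - 14357/29952) = 12 - 4*(-292939609/611170560) = 12 + 292939609/152792640 = 2126451289/152792640 ≈ 13.917)
1/(-234430 + (H - 1*19994)) = 1/(-234430 + (2126451289/152792640 - 1*19994)) = 1/(-234430 + (2126451289/152792640 - 19994)) = 1/(-234430 - 3052809592871/152792640) = 1/(-38871988188071/152792640) = -152792640/38871988188071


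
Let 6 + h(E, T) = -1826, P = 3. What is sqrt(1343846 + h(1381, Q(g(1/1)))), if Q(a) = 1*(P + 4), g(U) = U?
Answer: sqrt(1342014) ≈ 1158.5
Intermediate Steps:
Q(a) = 7 (Q(a) = 1*(3 + 4) = 1*7 = 7)
h(E, T) = -1832 (h(E, T) = -6 - 1826 = -1832)
sqrt(1343846 + h(1381, Q(g(1/1)))) = sqrt(1343846 - 1832) = sqrt(1342014)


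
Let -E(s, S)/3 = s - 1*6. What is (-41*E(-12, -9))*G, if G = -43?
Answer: 95202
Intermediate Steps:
E(s, S) = 18 - 3*s (E(s, S) = -3*(s - 1*6) = -3*(s - 6) = -3*(-6 + s) = 18 - 3*s)
(-41*E(-12, -9))*G = -41*(18 - 3*(-12))*(-43) = -41*(18 + 36)*(-43) = -41*54*(-43) = -2214*(-43) = 95202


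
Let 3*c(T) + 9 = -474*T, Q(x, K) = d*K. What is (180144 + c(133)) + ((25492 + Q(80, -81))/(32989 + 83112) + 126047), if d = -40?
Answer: 33109015306/116101 ≈ 2.8517e+5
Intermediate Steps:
Q(x, K) = -40*K
c(T) = -3 - 158*T (c(T) = -3 + (-474*T)/3 = -3 - 158*T)
(180144 + c(133)) + ((25492 + Q(80, -81))/(32989 + 83112) + 126047) = (180144 + (-3 - 158*133)) + ((25492 - 40*(-81))/(32989 + 83112) + 126047) = (180144 + (-3 - 21014)) + ((25492 + 3240)/116101 + 126047) = (180144 - 21017) + (28732*(1/116101) + 126047) = 159127 + (28732/116101 + 126047) = 159127 + 14634211479/116101 = 33109015306/116101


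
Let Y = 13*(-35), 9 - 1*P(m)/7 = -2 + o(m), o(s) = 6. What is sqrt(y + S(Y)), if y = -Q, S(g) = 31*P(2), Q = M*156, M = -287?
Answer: sqrt(45857) ≈ 214.14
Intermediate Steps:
P(m) = 35 (P(m) = 63 - 7*(-2 + 6) = 63 - 7*4 = 63 - 28 = 35)
Y = -455
Q = -44772 (Q = -287*156 = -44772)
S(g) = 1085 (S(g) = 31*35 = 1085)
y = 44772 (y = -1*(-44772) = 44772)
sqrt(y + S(Y)) = sqrt(44772 + 1085) = sqrt(45857)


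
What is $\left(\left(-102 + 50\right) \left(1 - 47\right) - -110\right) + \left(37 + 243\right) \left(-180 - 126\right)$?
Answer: $-83178$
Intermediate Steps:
$\left(\left(-102 + 50\right) \left(1 - 47\right) - -110\right) + \left(37 + 243\right) \left(-180 - 126\right) = \left(\left(-52\right) \left(-46\right) + 110\right) + 280 \left(-306\right) = \left(2392 + 110\right) - 85680 = 2502 - 85680 = -83178$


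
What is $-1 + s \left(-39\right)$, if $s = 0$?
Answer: $-1$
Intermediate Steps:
$-1 + s \left(-39\right) = -1 + 0 \left(-39\right) = -1 + 0 = -1$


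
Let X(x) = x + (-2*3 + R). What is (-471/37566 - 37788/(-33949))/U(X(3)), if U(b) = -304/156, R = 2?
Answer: -6082067459/10769437576 ≈ -0.56475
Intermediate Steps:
X(x) = -4 + x (X(x) = x + (-2*3 + 2) = x + (-6 + 2) = x - 4 = -4 + x)
U(b) = -76/39 (U(b) = -304*1/156 = -76/39)
(-471/37566 - 37788/(-33949))/U(X(3)) = (-471/37566 - 37788/(-33949))/(-76/39) = (-471*1/37566 - 37788*(-1/33949))*(-39/76) = (-157/12522 + 37788/33949)*(-39/76) = (467851343/425109378)*(-39/76) = -6082067459/10769437576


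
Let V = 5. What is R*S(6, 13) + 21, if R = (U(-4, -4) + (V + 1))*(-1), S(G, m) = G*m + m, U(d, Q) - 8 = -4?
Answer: -889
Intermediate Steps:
U(d, Q) = 4 (U(d, Q) = 8 - 4 = 4)
S(G, m) = m + G*m
R = -10 (R = (4 + (5 + 1))*(-1) = (4 + 6)*(-1) = 10*(-1) = -10)
R*S(6, 13) + 21 = -130*(1 + 6) + 21 = -130*7 + 21 = -10*91 + 21 = -910 + 21 = -889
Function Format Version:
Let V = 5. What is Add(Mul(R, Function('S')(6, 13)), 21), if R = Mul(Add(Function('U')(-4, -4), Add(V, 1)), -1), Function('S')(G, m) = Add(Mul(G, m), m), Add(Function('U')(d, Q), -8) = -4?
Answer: -889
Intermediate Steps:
Function('U')(d, Q) = 4 (Function('U')(d, Q) = Add(8, -4) = 4)
Function('S')(G, m) = Add(m, Mul(G, m))
R = -10 (R = Mul(Add(4, Add(5, 1)), -1) = Mul(Add(4, 6), -1) = Mul(10, -1) = -10)
Add(Mul(R, Function('S')(6, 13)), 21) = Add(Mul(-10, Mul(13, Add(1, 6))), 21) = Add(Mul(-10, Mul(13, 7)), 21) = Add(Mul(-10, 91), 21) = Add(-910, 21) = -889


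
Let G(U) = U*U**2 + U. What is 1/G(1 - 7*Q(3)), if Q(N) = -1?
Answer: 1/520 ≈ 0.0019231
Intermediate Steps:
G(U) = U + U**3 (G(U) = U**3 + U = U + U**3)
1/G(1 - 7*Q(3)) = 1/((1 - 7*(-1)) + (1 - 7*(-1))**3) = 1/((1 + 7) + (1 + 7)**3) = 1/(8 + 8**3) = 1/(8 + 512) = 1/520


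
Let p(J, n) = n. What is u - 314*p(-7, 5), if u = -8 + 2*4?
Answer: -1570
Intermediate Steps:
u = 0 (u = -8 + 8 = 0)
u - 314*p(-7, 5) = 0 - 314*5 = 0 - 1570 = -1570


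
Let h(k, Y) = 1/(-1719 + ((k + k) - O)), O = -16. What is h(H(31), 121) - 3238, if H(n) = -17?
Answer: -5624407/1737 ≈ -3238.0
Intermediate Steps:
h(k, Y) = 1/(-1703 + 2*k) (h(k, Y) = 1/(-1719 + ((k + k) - 1*(-16))) = 1/(-1719 + (2*k + 16)) = 1/(-1719 + (16 + 2*k)) = 1/(-1703 + 2*k))
h(H(31), 121) - 3238 = 1/(-1703 + 2*(-17)) - 3238 = 1/(-1703 - 34) - 3238 = 1/(-1737) - 3238 = -1/1737 - 3238 = -5624407/1737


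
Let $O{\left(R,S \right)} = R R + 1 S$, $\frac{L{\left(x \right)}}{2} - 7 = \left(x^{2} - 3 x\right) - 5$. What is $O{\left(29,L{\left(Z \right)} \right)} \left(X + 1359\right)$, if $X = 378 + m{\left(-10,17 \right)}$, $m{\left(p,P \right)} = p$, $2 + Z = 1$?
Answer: $1473131$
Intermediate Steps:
$Z = -1$ ($Z = -2 + 1 = -1$)
$L{\left(x \right)} = 4 - 6 x + 2 x^{2}$ ($L{\left(x \right)} = 14 + 2 \left(\left(x^{2} - 3 x\right) - 5\right) = 14 + 2 \left(-5 + x^{2} - 3 x\right) = 14 - \left(10 - 2 x^{2} + 6 x\right) = 4 - 6 x + 2 x^{2}$)
$O{\left(R,S \right)} = S + R^{2}$ ($O{\left(R,S \right)} = R^{2} + S = S + R^{2}$)
$X = 368$ ($X = 378 - 10 = 368$)
$O{\left(29,L{\left(Z \right)} \right)} \left(X + 1359\right) = \left(\left(4 - -6 + 2 \left(-1\right)^{2}\right) + 29^{2}\right) \left(368 + 1359\right) = \left(\left(4 + 6 + 2 \cdot 1\right) + 841\right) 1727 = \left(\left(4 + 6 + 2\right) + 841\right) 1727 = \left(12 + 841\right) 1727 = 853 \cdot 1727 = 1473131$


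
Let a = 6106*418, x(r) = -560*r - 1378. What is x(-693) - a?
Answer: -2165606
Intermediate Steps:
x(r) = -1378 - 560*r
a = 2552308
x(-693) - a = (-1378 - 560*(-693)) - 1*2552308 = (-1378 + 388080) - 2552308 = 386702 - 2552308 = -2165606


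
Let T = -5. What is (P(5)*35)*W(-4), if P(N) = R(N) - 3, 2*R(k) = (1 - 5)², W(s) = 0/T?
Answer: 0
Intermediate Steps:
W(s) = 0 (W(s) = 0/(-5) = 0*(-⅕) = 0)
R(k) = 8 (R(k) = (1 - 5)²/2 = (½)*(-4)² = (½)*16 = 8)
P(N) = 5 (P(N) = 8 - 3 = 5)
(P(5)*35)*W(-4) = (5*35)*0 = 175*0 = 0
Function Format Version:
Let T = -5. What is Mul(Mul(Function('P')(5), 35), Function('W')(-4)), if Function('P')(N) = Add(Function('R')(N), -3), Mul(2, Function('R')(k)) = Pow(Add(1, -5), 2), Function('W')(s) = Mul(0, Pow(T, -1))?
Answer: 0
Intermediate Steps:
Function('W')(s) = 0 (Function('W')(s) = Mul(0, Pow(-5, -1)) = Mul(0, Rational(-1, 5)) = 0)
Function('R')(k) = 8 (Function('R')(k) = Mul(Rational(1, 2), Pow(Add(1, -5), 2)) = Mul(Rational(1, 2), Pow(-4, 2)) = Mul(Rational(1, 2), 16) = 8)
Function('P')(N) = 5 (Function('P')(N) = Add(8, -3) = 5)
Mul(Mul(Function('P')(5), 35), Function('W')(-4)) = Mul(Mul(5, 35), 0) = Mul(175, 0) = 0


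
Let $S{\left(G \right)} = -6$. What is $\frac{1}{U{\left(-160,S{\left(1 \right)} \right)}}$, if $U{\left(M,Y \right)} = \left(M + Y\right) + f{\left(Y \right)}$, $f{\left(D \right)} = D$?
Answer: $- \frac{1}{172} \approx -0.005814$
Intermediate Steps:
$U{\left(M,Y \right)} = M + 2 Y$ ($U{\left(M,Y \right)} = \left(M + Y\right) + Y = M + 2 Y$)
$\frac{1}{U{\left(-160,S{\left(1 \right)} \right)}} = \frac{1}{-160 + 2 \left(-6\right)} = \frac{1}{-160 - 12} = \frac{1}{-172} = - \frac{1}{172}$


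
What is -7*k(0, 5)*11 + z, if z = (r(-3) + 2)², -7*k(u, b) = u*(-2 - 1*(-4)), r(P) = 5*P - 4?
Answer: 289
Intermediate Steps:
r(P) = -4 + 5*P
k(u, b) = -2*u/7 (k(u, b) = -u*(-2 - 1*(-4))/7 = -u*(-2 + 4)/7 = -u*2/7 = -2*u/7)
z = 289 (z = ((-4 + 5*(-3)) + 2)² = ((-4 - 15) + 2)² = (-19 + 2)² = (-17)² = 289)
-7*k(0, 5)*11 + z = -(-2)*0*11 + 289 = -7*0*11 + 289 = 0*11 + 289 = 0 + 289 = 289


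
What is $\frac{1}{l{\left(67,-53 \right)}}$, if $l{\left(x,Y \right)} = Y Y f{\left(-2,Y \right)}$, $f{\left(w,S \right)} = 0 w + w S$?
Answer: $\frac{1}{297754} \approx 3.3585 \cdot 10^{-6}$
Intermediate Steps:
$f{\left(w,S \right)} = S w$ ($f{\left(w,S \right)} = 0 + S w = S w$)
$l{\left(x,Y \right)} = - 2 Y^{3}$ ($l{\left(x,Y \right)} = Y Y Y \left(-2\right) = Y^{2} \left(- 2 Y\right) = - 2 Y^{3}$)
$\frac{1}{l{\left(67,-53 \right)}} = \frac{1}{\left(-2\right) \left(-53\right)^{3}} = \frac{1}{\left(-2\right) \left(-148877\right)} = \frac{1}{297754}$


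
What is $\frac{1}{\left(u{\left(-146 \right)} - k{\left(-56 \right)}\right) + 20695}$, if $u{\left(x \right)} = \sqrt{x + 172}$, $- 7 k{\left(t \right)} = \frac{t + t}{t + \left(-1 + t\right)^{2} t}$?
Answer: $\frac{1338869497875}{27707902694147813} - \frac{129390625 \sqrt{26}}{55415805388295626} \approx 4.8309 \cdot 10^{-5}$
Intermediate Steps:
$k{\left(t \right)} = - \frac{2 t}{7 \left(t + t \left(-1 + t\right)^{2}\right)}$ ($k{\left(t \right)} = - \frac{\left(t + t\right) \frac{1}{t + \left(-1 + t\right)^{2} t}}{7} = - \frac{2 t \frac{1}{t + t \left(-1 + t\right)^{2}}}{7} = - \frac{2 t}{7 \left(t + t \left(-1 + t\right)^{2}\right)}$)
$u{\left(x \right)} = \sqrt{172 + x}$
$\frac{1}{\left(u{\left(-146 \right)} - k{\left(-56 \right)}\right) + 20695} = \frac{1}{\left(\sqrt{172 - 146} - - \frac{2}{7 + 7 \left(-1 - 56\right)^{2}}\right) + 20695} = \frac{1}{\left(\sqrt{26} - - \frac{2}{7 + 7 \left(-57\right)^{2}}\right) + 20695} = \frac{1}{\left(\sqrt{26} - - \frac{2}{7 + 7 \cdot 3249}\right) + 20695} = \frac{1}{\left(\sqrt{26} - - \frac{2}{7 + 22743}\right) + 20695} = \frac{1}{\left(\sqrt{26} - - \frac{2}{22750}\right) + 20695} = \frac{1}{\left(\sqrt{26} - \left(-2\right) \frac{1}{22750}\right) + 20695} = \frac{1}{\left(\sqrt{26} - - \frac{1}{11375}\right) + 20695} = \frac{1}{\left(\sqrt{26} + \frac{1}{11375}\right) + 20695} = \frac{1}{\left(\frac{1}{11375} + \sqrt{26}\right) + 20695} = \frac{1}{\frac{235405626}{11375} + \sqrt{26}}$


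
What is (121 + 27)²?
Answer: 21904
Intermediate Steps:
(121 + 27)² = 148² = 21904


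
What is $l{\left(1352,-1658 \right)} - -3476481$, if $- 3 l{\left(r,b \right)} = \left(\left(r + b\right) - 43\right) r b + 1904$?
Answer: $-257298815$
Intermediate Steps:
$l{\left(r,b \right)} = - \frac{1904}{3} - \frac{b r \left(-43 + b + r\right)}{3}$ ($l{\left(r,b \right)} = - \frac{\left(\left(r + b\right) - 43\right) r b + 1904}{3} = - \frac{\left(\left(b + r\right) - 43\right) r b + 1904}{3} = - \frac{\left(-43 + b + r\right) r b + 1904}{3} = - \frac{r \left(-43 + b + r\right) b + 1904}{3} = - \frac{b r \left(-43 + b + r\right) + 1904}{3} = - \frac{1904 + b r \left(-43 + b + r\right)}{3} = - \frac{1904}{3} - \frac{b r \left(-43 + b + r\right)}{3}$)
$l{\left(1352,-1658 \right)} - -3476481 = \left(- \frac{1904}{3} - - \frac{1658 \cdot 1352^{2}}{3} - \frac{1352 \left(-1658\right)^{2}}{3} + \frac{43}{3} \left(-1658\right) 1352\right) - -3476481 = \left(- \frac{1904}{3} - \left(- \frac{1658}{3}\right) 1827904 - \frac{1352}{3} \cdot 2748964 - \frac{96389488}{3}\right) + 3476481 = \left(- \frac{1904}{3} + \frac{3030664832}{3} - \frac{3716599328}{3} - \frac{96389488}{3}\right) + 3476481 = -260775296 + 3476481 = -257298815$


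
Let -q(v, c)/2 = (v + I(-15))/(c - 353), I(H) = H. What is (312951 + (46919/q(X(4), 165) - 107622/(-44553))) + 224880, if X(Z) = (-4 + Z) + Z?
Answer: 22362362119/163361 ≈ 1.3689e+5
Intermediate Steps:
X(Z) = -4 + 2*Z
q(v, c) = -2*(-15 + v)/(-353 + c) (q(v, c) = -2*(v - 15)/(c - 353) = -2*(-15 + v)/(-353 + c))
(312951 + (46919/q(X(4), 165) - 107622/(-44553))) + 224880 = (312951 + (46919/((2*(15 - (-4 + 2*4))/(-353 + 165))) - 107622/(-44553))) + 224880 = (312951 + (46919/((2*(15 - (-4 + 8))/(-188))) - 107622*(-1/44553))) + 224880 = (312951 + (46919/((2*(-1/188)*(15 - 1*4))) + 35874/14851)) + 224880 = (312951 + (46919/((2*(-1/188)*(15 - 4))) + 35874/14851)) + 224880 = (312951 + (46919/((2*(-1/188)*11)) + 35874/14851)) + 224880 = (312951 + (46919/(-11/94) + 35874/14851)) + 224880 = (312951 + (46919*(-94/11) + 35874/14851)) + 224880 = (312951 + (-4410386/11 + 35874/14851)) + 224880 = (312951 - 65498247872/163361) + 224880 = -14374259561/163361 + 224880 = 22362362119/163361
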